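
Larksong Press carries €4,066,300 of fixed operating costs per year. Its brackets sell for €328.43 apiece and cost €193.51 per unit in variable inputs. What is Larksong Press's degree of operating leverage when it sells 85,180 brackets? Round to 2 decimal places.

1.55

Total contribution margin = 85,180 × €134.92 = €11,492,485.60.
EBIT = €11,492,485.60 − €4,066,300 = €7,426,185.60.
So DOL = total CM / EBIT = €11,492,485.60 / €7,426,185.60 = 1.5476.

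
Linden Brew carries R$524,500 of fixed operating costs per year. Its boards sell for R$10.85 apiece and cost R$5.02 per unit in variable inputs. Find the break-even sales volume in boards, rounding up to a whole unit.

89,966 boards

Unit CM = price − variable cost = R$10.85 − R$5.02 = R$5.83.
Break-even Q = R$524,500 / R$5.83 = 89,965.69 → 89,966 boards.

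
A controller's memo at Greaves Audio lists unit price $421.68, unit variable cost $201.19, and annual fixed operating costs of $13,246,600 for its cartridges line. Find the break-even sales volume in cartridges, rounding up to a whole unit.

60,079 cartridges

Unit CM = price − variable cost = $421.68 − $201.19 = $220.49.
Break-even Q = $13,246,600 / $220.49 = 60,078.01 → 60,079 cartridges.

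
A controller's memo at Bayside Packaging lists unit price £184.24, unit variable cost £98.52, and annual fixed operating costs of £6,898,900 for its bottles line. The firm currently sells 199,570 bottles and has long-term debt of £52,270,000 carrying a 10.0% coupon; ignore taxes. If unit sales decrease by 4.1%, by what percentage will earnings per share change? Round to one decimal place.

-14.1%

At 199,570 units, contribution = 199,570 × £85.72 = £17,107,140.40.
Operating income = contribution − fixed costs = £17,107,140.40 − £6,898,900 = £10,208,240.40.
Interest = £5,227,000.00, so EBIT − I = £4,981,240.40.
DCL = total CM / (EBIT − I) = £17,107,140.40 / £4,981,240.40 = 3.4343.
%ΔEPS = DCL × %ΔSales = 3.4343 × -4.1% = -14.1%.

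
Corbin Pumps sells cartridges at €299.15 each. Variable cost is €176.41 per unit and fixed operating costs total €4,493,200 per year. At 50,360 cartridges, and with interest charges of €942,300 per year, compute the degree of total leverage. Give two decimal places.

8.29

Total contribution margin = 50,360 × €122.74 = €6,181,186.40.
Operating income = contribution − fixed costs = €6,181,186.40 − €4,493,200 = €1,687,986.40. Interest = €942,300.00, so EBIT − I = €745,686.40.
Degree of total leverage = total CM / (EBIT − interest) = €6,181,186.40 / €745,686.40 = 8.2893.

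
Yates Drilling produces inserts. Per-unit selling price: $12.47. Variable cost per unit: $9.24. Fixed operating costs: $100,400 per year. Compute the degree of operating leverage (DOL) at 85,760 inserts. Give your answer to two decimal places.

Total contribution margin = 85,760 × $3.23 = $277,004.80.
Subtracting fixed costs: EBIT = $277,004.80 − $100,400 = $176,604.80.
DOL = contribution ÷ EBIT = $277,004.80 ÷ $176,604.80 = 1.5685.

1.57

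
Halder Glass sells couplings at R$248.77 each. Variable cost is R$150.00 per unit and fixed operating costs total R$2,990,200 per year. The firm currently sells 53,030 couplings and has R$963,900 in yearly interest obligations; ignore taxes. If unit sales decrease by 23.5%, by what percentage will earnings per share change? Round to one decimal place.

-95.9%

At 53,030 units, contribution = 53,030 × R$98.77 = R$5,237,773.10.
EBIT = R$5,237,773.10 − R$2,990,200 = R$2,247,573.10.
After interest of R$963,900.00, pre-tax earnings = R$1,283,673.10.
Degree of combined leverage = contribution ÷ (EBIT − I) = R$5,237,773.10 ÷ R$1,283,673.10 = 4.0803.
EPS therefore changes by 4.0803 × (-23.5%) = -95.9%.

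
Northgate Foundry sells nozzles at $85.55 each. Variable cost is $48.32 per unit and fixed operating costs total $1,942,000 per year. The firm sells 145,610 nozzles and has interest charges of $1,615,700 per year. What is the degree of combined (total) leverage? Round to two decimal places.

Total contribution margin = 145,610 × $37.23 = $5,421,060.30.
EBIT = $5,421,060.30 − $1,942,000 = $3,479,060.30. Interest = $1,615,700.00, so EBIT − I = $1,863,360.30.
DCL = contribution ÷ (EBIT − I) = $5,421,060.30 ÷ $1,863,360.30 = 2.9093.

2.91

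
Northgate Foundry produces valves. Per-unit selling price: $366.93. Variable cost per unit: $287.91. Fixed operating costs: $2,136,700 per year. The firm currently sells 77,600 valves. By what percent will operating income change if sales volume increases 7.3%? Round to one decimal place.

+11.2%

Contribution at this volume is 77,600 × $79.02 = $6,131,952.00.
Operating income = contribution − fixed costs = $6,131,952.00 − $2,136,700 = $3,995,252.00.
So DOL = total CM / EBIT = $6,131,952.00 / $3,995,252.00 = 1.5348.
%ΔEBIT = DOL × %ΔSales = 1.5348 × +7.3% = +11.2%.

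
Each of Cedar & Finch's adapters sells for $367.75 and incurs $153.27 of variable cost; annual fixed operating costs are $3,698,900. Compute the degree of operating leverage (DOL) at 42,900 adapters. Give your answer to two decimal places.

1.67

At 42,900 units, contribution = 42,900 × $214.48 = $9,201,192.00.
Subtracting fixed costs: EBIT = $9,201,192.00 − $3,698,900 = $5,502,292.00.
DOL = contribution ÷ EBIT = $9,201,192.00 ÷ $5,502,292.00 = 1.6722.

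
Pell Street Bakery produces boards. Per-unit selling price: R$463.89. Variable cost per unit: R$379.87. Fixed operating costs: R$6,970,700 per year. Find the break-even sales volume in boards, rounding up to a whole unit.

Each unit contributes R$463.89 − R$379.87 = R$84.02.
Units to break even: R$6,970,700 ÷ R$84.02 = 82,964.77, rounded up to 82,965.

82,965 boards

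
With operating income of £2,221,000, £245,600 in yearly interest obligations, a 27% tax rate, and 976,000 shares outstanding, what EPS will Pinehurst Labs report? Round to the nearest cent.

£1.48

Interest = £245,600.00, so EBT = £2,221,000 − £245,600.00 = £1,975,400.00.
Net income = £1,975,400.00 × (1 − 0.27) = £1,442,042.00.
Per share: £1,442,042.00 / 976,000 shares = £1.48.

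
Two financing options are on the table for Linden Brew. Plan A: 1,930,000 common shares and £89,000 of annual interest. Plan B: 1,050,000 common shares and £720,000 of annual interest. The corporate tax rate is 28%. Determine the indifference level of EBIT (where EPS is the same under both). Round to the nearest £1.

£1,472,898

At indifference, (EBIT − 89,000)(1 − t)/1,930,000 = (EBIT − 720,000)(1 − t)/1,050,000.
Cancelling (1 − t) and cross-multiplying: 1,050,000·(EBIT − 89,000) = 1,930,000·(EBIT − 720,000).
Solving, EBIT = (720,000·1,930,000 − 89,000·1,050,000) / (1,930,000 − 1,050,000) = 1,296,150,000,000 / 880,000 = 1,472,897.73.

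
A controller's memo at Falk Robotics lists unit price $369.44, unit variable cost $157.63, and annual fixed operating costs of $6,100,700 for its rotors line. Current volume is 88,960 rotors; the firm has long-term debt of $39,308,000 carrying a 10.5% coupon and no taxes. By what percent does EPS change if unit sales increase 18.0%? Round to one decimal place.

Total contribution margin = 88,960 × $211.81 = $18,842,617.60.
Subtracting fixed costs: EBIT = $18,842,617.60 − $6,100,700 = $12,741,917.60.
Interest = $4,127,340.00, so EBIT − I = $8,614,577.60.
DCL = total CM / (EBIT − I) = $18,842,617.60 / $8,614,577.60 = 2.1873.
EPS therefore changes by 2.1873 × (+18.0%) = +39.4%.

+39.4%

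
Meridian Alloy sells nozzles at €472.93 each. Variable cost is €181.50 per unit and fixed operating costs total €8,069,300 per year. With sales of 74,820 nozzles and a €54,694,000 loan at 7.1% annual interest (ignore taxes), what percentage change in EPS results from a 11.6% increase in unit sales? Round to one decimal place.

+25.7%

At 74,820 units, contribution = 74,820 × €291.43 = €21,804,792.60.
Operating income = contribution − fixed costs = €21,804,792.60 − €8,069,300 = €13,735,492.60.
After interest of €3,883,274.00, pre-tax earnings = €9,852,218.60.
Degree of combined leverage = contribution ÷ (EBIT − I) = €21,804,792.60 ÷ €9,852,218.60 = 2.2132.
%ΔEPS = DCL × %ΔSales = 2.2132 × +11.6% = +25.7%.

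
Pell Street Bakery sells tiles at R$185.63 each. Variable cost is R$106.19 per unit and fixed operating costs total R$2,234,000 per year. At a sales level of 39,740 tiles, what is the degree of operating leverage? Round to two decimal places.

3.42

Contribution at this volume is 39,740 × R$79.44 = R$3,156,945.60.
EBIT = R$3,156,945.60 − R$2,234,000 = R$922,945.60.
Degree of operating leverage = R$3,156,945.60 / R$922,945.60 = 3.4205.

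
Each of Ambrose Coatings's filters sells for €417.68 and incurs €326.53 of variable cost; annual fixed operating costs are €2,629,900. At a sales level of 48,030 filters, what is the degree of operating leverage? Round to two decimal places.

2.50

Total contribution margin = 48,030 × €91.15 = €4,377,934.50.
Operating income = contribution − fixed costs = €4,377,934.50 − €2,629,900 = €1,748,034.50.
DOL = contribution ÷ EBIT = €4,377,934.50 ÷ €1,748,034.50 = 2.5045.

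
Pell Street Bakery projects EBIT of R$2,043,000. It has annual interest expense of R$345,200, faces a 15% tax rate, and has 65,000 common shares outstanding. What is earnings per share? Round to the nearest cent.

R$22.20

Interest = R$345,200.00, so EBT = R$2,043,000 − R$345,200.00 = R$1,697,800.00.
Net income = R$1,697,800.00 × (1 − 0.15) = R$1,443,130.00.
EPS = R$1,443,130.00 ÷ 65,000 = R$22.20.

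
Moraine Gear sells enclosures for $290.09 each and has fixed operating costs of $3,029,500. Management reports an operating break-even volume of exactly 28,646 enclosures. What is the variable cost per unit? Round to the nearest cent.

$184.33

At break-even, FC = Q × (P − VC), so P − VC = $3,029,500 ÷ 28,646 = $105.7565.
Hence VC = price − CM = $290.09 − $105.7565 = $184.33.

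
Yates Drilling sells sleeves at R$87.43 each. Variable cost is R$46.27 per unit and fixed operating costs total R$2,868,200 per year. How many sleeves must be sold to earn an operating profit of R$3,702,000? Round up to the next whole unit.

Each unit contributes R$87.43 − R$46.27 = R$41.16.
Need Q such that Q × R$41.16 − R$2,868,200 = R$3,702,000, i.e. Q = R$6,570,200 / R$41.16 = 159,625.85 → 159,626.

159,626 sleeves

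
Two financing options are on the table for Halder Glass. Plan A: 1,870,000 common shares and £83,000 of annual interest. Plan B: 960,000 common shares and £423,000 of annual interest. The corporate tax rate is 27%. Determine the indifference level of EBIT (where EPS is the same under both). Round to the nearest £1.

At indifference, (EBIT − 83,000)(1 − t)/1,870,000 = (EBIT − 423,000)(1 − t)/960,000.
The (1 − t) factor cancels: (EBIT − 83,000) × 960,000 = (EBIT − 423,000) × 1,870,000.
Solving, EBIT = (423,000·1,870,000 − 83,000·960,000) / (1,870,000 − 960,000) = 711,330,000,000 / 910,000 = 781,681.32.

£781,681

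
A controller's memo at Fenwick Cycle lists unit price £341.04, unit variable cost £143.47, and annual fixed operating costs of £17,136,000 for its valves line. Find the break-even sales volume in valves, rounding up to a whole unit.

86,734 valves

Unit CM = price − variable cost = £341.04 − £143.47 = £197.57.
Break-even Q = £17,136,000 / £197.57 = 86,733.82 → 86,734 valves.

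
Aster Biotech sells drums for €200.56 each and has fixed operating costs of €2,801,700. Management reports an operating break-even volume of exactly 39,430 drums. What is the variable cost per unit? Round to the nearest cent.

At break-even, FC = Q × (P − VC), so P − VC = €2,801,700 ÷ 39,430 = €71.0550.
Hence VC = price − CM = €200.56 − €71.0550 = €129.50.

€129.50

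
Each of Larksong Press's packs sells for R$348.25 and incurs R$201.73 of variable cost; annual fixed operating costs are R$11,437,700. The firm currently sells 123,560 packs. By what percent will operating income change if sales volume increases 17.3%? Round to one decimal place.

Contribution at this volume is 123,560 × R$146.52 = R$18,104,011.20.
Operating income = contribution − fixed costs = R$18,104,011.20 − R$11,437,700 = R$6,666,311.20.
So DOL = total CM / EBIT = R$18,104,011.20 / R$6,666,311.20 = 2.7157.
So EBIT moves 2.7157 × (+17.3%) = +47.0%.

+47.0%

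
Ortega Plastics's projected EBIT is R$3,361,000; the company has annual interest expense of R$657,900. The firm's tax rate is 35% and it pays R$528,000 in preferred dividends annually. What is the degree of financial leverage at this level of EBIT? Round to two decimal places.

Interest = R$657,900.00.
Pre-tax preferred-dividend burden = R$528,000 ÷ (1 − 0.35) = R$812,307.69.
DFL = EBIT ÷ [EBIT − I − D_p/(1−t)] = R$3,361,000 ÷ [R$3,361,000 − R$657,900.00 − R$812,307.69] = R$3,361,000 ÷ R$1,890,792.31 = 1.7776.

1.78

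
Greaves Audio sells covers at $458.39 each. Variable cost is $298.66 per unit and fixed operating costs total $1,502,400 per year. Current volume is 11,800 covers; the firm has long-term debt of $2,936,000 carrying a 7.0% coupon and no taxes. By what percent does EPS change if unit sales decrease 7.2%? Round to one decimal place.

Contribution at this volume is 11,800 × $159.73 = $1,884,814.00.
Subtracting fixed costs: EBIT = $1,884,814.00 − $1,502,400 = $382,414.00.
Interest = $205,520.00, so EBIT − I = $176,894.00.
Degree of combined leverage = contribution ÷ (EBIT − I) = $1,884,814.00 ÷ $176,894.00 = 10.6550.
%ΔEPS = DCL × %ΔSales = 10.6550 × -7.2% = -76.7%.

-76.7%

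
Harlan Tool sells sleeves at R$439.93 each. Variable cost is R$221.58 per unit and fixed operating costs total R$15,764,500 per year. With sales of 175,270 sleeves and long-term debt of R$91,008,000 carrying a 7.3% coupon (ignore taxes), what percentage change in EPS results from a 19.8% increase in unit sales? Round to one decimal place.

At 175,270 units, contribution = 175,270 × R$218.35 = R$38,270,204.50.
Subtracting fixed costs: EBIT = R$38,270,204.50 − R$15,764,500 = R$22,505,704.50.
Interest = R$6,643,584.00, so EBIT − I = R$15,862,120.50.
DCL = total CM / (EBIT − I) = R$38,270,204.50 / R$15,862,120.50 = 2.4127.
%ΔEPS = DCL × %ΔSales = 2.4127 × +19.8% = +47.8%.

+47.8%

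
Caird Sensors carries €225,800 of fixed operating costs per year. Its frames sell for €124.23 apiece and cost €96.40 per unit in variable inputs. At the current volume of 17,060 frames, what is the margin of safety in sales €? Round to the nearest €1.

Contribution margin per unit = €124.23 − €96.40 = €27.83. Break-even units = €225,800 ÷ €27.83 = 8,113.55; break-even revenue = 8,113.55 × €124.23 = €1,007,945.89.
Actual sales revenue = 17,060 × €124.23 = €2,119,363.80.
Margin of safety = €2,119,363.80 − €1,007,945.89 = €1,111,418.

€1,111,418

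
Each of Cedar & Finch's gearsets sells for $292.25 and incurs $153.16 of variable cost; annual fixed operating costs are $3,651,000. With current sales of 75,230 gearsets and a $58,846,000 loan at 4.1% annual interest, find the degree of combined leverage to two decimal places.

At 75,230 units, contribution = 75,230 × $139.09 = $10,463,740.70.
EBIT = $10,463,740.70 − $3,651,000 = $6,812,740.70. Interest = $2,412,686.00, so EBIT − I = $4,400,054.70.
Degree of total leverage = total CM / (EBIT − interest) = $10,463,740.70 / $4,400,054.70 = 2.3781.

2.38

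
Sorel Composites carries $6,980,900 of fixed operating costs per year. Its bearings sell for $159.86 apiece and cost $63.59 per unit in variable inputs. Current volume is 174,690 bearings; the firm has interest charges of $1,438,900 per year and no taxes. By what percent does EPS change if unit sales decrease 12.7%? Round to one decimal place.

-25.4%

Contribution at this volume is 174,690 × $96.27 = $16,817,406.30.
EBIT = $16,817,406.30 − $6,980,900 = $9,836,506.30.
Interest = $1,438,900.00, so EBIT − I = $8,397,606.30.
Degree of combined leverage = contribution ÷ (EBIT − I) = $16,817,406.30 ÷ $8,397,606.30 = 2.0026.
EPS therefore changes by 2.0026 × (-12.7%) = -25.4%.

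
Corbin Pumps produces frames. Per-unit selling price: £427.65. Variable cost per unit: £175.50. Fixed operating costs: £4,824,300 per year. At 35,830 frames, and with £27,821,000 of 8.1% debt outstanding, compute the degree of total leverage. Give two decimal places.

4.62

At 35,830 units, contribution = 35,830 × £252.15 = £9,034,534.50.
Operating income = contribution − fixed costs = £9,034,534.50 − £4,824,300 = £4,210,234.50. Interest = £2,253,501.00.
DOL = £9,034,534.50 ÷ £4,210,234.50 = 2.1459; DFL = £4,210,234.50 ÷ £1,956,733.50 = 2.1517.
Combined leverage = 2.1459 × 2.1517 = 4.6173.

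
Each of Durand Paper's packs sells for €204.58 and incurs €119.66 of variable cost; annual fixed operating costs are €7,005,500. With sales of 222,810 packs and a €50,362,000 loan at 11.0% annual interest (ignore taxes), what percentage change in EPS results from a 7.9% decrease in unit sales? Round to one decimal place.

Contribution at this volume is 222,810 × €84.92 = €18,921,025.20.
Subtracting fixed costs: EBIT = €18,921,025.20 − €7,005,500 = €11,915,525.20.
Interest = €5,539,820.00, so EBIT − I = €6,375,705.20.
DCL = total CM / (EBIT − I) = €18,921,025.20 / €6,375,705.20 = 2.9677.
%ΔEPS = DCL × %ΔSales = 2.9677 × -7.9% = -23.4%.

-23.4%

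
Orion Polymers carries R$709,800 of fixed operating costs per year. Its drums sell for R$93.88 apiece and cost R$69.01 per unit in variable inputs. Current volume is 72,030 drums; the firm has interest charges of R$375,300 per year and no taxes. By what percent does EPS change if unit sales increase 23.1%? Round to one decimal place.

+58.6%

Total contribution margin = 72,030 × R$24.87 = R$1,791,386.10.
EBIT = R$1,791,386.10 − R$709,800 = R$1,081,586.10.
Interest = R$375,300.00, so EBIT − I = R$706,286.10.
DCL = total CM / (EBIT − I) = R$1,791,386.10 / R$706,286.10 = 2.5363.
%ΔEPS = DCL × %ΔSales = 2.5363 × +23.1% = +58.6%.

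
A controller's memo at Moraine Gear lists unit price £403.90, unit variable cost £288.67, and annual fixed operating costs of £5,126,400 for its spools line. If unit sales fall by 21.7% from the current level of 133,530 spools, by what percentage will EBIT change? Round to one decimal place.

At 133,530 units, contribution = 133,530 × £115.23 = £15,386,661.90.
Subtracting fixed costs: EBIT = £15,386,661.90 − £5,126,400 = £10,260,261.90.
So DOL = total CM / EBIT = £15,386,661.90 / £10,260,261.90 = 1.4996.
So EBIT moves 1.4996 × (-21.7%) = -32.5%.

-32.5%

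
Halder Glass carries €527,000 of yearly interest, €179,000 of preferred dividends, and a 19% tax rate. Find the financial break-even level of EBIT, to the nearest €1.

€747,988

Preferred dividends are paid after tax, so their pre-tax equivalent is €179,000 ÷ (1 − 0.19) = €220,987.65.
Financial break-even EBIT = interest + D_p ÷ (1 − t) = €527,000 + €220,987.65 = €747,987.65.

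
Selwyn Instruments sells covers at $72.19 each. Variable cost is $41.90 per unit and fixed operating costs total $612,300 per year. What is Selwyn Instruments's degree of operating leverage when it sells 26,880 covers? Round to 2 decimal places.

Total contribution margin = 26,880 × $30.29 = $814,195.20.
Operating income = contribution − fixed costs = $814,195.20 − $612,300 = $201,895.20.
Degree of operating leverage = $814,195.20 / $201,895.20 = 4.0328.

4.03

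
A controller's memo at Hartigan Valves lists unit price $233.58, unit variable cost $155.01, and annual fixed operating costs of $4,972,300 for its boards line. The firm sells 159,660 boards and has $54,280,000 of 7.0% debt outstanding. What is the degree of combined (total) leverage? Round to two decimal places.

Contribution at this volume is 159,660 × $78.57 = $12,544,486.20.
EBIT = $12,544,486.20 − $4,972,300 = $7,572,186.20. Interest = $3,799,600.00.
DOL = $12,544,486.20 ÷ $7,572,186.20 = 1.6567; DFL = $7,572,186.20 ÷ $3,772,586.20 = 2.0072.
Combined leverage = 1.6567 × 2.0072 = 3.3253.

3.33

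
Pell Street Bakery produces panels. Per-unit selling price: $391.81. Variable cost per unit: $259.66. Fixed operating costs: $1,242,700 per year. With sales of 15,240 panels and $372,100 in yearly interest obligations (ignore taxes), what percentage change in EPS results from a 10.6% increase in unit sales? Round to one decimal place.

Total contribution margin = 15,240 × $132.15 = $2,013,966.00.
Subtracting fixed costs: EBIT = $2,013,966.00 − $1,242,700 = $771,266.00.
Interest = $372,100.00, so EBIT − I = $399,166.00.
Degree of combined leverage = contribution ÷ (EBIT − I) = $2,013,966.00 ÷ $399,166.00 = 5.0454.
EPS therefore changes by 5.0454 × (+10.6%) = +53.5%.

+53.5%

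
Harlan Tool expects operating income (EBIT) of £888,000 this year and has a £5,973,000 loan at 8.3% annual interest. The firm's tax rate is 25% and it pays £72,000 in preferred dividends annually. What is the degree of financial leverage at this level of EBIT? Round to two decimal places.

3.00

Interest = £495,759.00.
Preferred dividends grossed up pre-tax: £72,000 / (1 − 0.25) = £96,000.00.
DFL = EBIT ÷ [EBIT − I − D_p/(1−t)] = £888,000 ÷ [£888,000 − £495,759.00 − £96,000.00] = £888,000 ÷ £296,241.00 = 2.9976.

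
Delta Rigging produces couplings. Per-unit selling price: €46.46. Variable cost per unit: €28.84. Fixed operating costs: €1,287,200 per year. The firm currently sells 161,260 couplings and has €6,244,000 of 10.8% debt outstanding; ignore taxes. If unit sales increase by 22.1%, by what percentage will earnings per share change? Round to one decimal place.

Contribution at this volume is 161,260 × €17.62 = €2,841,401.20.
Operating income = contribution − fixed costs = €2,841,401.20 − €1,287,200 = €1,554,201.20.
Interest = €674,352.00, so EBIT − I = €879,849.20.
Degree of combined leverage = contribution ÷ (EBIT − I) = €2,841,401.20 ÷ €879,849.20 = 3.2294.
EPS therefore changes by 3.2294 × (+22.1%) = +71.4%.

+71.4%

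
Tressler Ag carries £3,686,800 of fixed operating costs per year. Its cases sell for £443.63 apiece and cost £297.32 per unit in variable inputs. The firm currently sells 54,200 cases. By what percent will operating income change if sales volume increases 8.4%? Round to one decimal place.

+15.7%

Total contribution margin = 54,200 × £146.31 = £7,930,002.00.
Subtracting fixed costs: EBIT = £7,930,002.00 − £3,686,800 = £4,243,202.00.
DOL = contribution ÷ EBIT = £7,930,002.00 ÷ £4,243,202.00 = 1.8689.
So EBIT moves 1.8689 × (+8.4%) = +15.7%.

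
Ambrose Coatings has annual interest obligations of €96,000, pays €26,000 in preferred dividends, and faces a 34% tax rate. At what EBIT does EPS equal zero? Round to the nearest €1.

Preferred dividends are paid after tax, so their pre-tax equivalent is €26,000 ÷ (1 − 0.34) = €39,393.94.
EPS = 0 when EBIT covers interest plus the pre-tax preferred burden: €96,000 + €39,393.94 = €135,393.94.

€135,394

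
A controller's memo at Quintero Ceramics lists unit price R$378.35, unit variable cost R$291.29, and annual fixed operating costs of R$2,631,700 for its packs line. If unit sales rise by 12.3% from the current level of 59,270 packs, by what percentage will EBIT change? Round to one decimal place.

+25.1%

Contribution at this volume is 59,270 × R$87.06 = R$5,160,046.20.
Operating income = contribution − fixed costs = R$5,160,046.20 − R$2,631,700 = R$2,528,346.20.
So DOL = total CM / EBIT = R$5,160,046.20 / R$2,528,346.20 = 2.0409.
%ΔEBIT = DOL × %ΔSales = 2.0409 × +12.3% = +25.1%.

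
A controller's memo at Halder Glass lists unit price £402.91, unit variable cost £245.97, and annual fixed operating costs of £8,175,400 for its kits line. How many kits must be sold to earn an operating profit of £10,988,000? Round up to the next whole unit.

Unit CM = price − variable cost = £402.91 − £245.97 = £156.94.
Required volume = (fixed costs + target profit) ÷ CM = (£8,175,400 + £10,988,000) ÷ £156.94 = 122,106.54, so 122,107 kits.

122,107 kits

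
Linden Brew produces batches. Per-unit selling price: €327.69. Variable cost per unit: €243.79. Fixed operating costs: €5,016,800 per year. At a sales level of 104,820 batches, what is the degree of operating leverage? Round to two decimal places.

Total contribution margin = 104,820 × €83.90 = €8,794,398.00.
Subtracting fixed costs: EBIT = €8,794,398.00 − €5,016,800 = €3,777,598.00.
Degree of operating leverage = €8,794,398.00 / €3,777,598.00 = 2.3280.

2.33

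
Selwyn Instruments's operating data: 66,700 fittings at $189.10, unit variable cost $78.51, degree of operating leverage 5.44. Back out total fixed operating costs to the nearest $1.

At 66,700 units, contribution = 66,700 × $110.59 = $7,376,353.00.
Since DOL = CM ÷ EBIT, EBIT = $7,376,353.00 ÷ 5.44 = $1,355,947.24.
Fixed costs = CM − EBIT = $7,376,353.00 − $1,355,947.24 = $6,020,406.

$6,020,406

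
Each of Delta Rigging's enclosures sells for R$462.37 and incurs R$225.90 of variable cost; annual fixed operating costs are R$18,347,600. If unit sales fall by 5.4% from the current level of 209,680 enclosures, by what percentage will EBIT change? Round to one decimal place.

-8.6%

Total contribution margin = 209,680 × R$236.47 = R$49,583,029.60.
Operating income = contribution − fixed costs = R$49,583,029.60 − R$18,347,600 = R$31,235,429.60.
Degree of operating leverage = R$49,583,029.60 / R$31,235,429.60 = 1.5874.
%ΔEBIT = DOL × %ΔSales = 1.5874 × -5.4% = -8.6%.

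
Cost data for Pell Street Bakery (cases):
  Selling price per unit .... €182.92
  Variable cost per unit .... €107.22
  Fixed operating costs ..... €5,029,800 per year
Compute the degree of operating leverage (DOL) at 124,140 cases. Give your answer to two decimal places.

Contribution at this volume is 124,140 × €75.70 = €9,397,398.00.
EBIT = €9,397,398.00 − €5,029,800 = €4,367,598.00.
DOL = contribution ÷ EBIT = €9,397,398.00 ÷ €4,367,598.00 = 2.1516.

2.15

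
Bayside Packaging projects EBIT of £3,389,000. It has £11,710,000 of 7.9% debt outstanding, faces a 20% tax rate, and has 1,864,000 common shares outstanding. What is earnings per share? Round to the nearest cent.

£1.06

Interest = £925,090.00, so EBT = £3,389,000 − £925,090.00 = £2,463,910.00.
Net income = £2,463,910.00 × (1 − 0.20) = £1,971,128.00.
EPS = £1,971,128.00 ÷ 1,864,000 = £1.06.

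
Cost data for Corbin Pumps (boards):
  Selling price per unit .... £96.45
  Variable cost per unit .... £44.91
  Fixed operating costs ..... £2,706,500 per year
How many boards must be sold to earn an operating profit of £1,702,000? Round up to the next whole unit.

Contribution margin per unit = £96.45 − £44.91 = £51.54.
Units = (FC + target) / CM = (£2,706,500 + £1,702,000) / £51.54 = 85,535.51, so 85,536 boards.

85,536 boards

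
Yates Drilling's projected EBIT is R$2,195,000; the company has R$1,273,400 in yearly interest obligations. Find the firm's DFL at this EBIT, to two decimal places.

2.38

Interest = R$1,273,400.00.
DFL = EBIT ÷ (EBIT − I) = R$2,195,000 ÷ (R$2,195,000 − R$1,273,400.00) = R$2,195,000 ÷ R$921,600.00 = 2.3817.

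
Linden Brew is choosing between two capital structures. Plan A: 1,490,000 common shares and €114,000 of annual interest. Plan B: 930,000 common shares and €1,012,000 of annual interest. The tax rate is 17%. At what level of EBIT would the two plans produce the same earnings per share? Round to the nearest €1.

€2,503,321

Set EPS_A = EPS_B: (EBIT − €114,000)(1 − 0.17) ÷ 1,490,000 = (EBIT − €1,012,000)(1 − 0.17) ÷ 930,000.
The (1 − t) factor cancels: (EBIT − 114,000) × 930,000 = (EBIT − 1,012,000) × 1,490,000.
EBIT × (1,490,000 − 930,000) = 1,012,000 × 1,490,000 − 114,000 × 930,000 = 1,401,860,000,000, so EBIT = 1,401,860,000,000 ÷ 560,000 = 2,503,321.43.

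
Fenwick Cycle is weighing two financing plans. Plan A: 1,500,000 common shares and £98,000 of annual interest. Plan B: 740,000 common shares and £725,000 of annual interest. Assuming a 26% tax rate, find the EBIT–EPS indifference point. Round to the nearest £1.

At indifference, (EBIT − 98,000)(1 − t)/1,500,000 = (EBIT − 725,000)(1 − t)/740,000.
Cancelling (1 − t) and cross-multiplying: 740,000·(EBIT − 98,000) = 1,500,000·(EBIT − 725,000).
Solving, EBIT = (725,000·1,500,000 − 98,000·740,000) / (1,500,000 − 740,000) = 1,014,980,000,000 / 760,000 = 1,335,500.00.

£1,335,500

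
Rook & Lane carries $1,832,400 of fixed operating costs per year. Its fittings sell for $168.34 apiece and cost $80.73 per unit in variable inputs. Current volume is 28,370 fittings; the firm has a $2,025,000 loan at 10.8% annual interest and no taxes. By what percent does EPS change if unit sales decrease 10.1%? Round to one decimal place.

Total contribution margin = 28,370 × $87.61 = $2,485,495.70.
Operating income = contribution − fixed costs = $2,485,495.70 − $1,832,400 = $653,095.70.
Interest = $218,700.00, so EBIT − I = $434,395.70.
DCL = total CM / (EBIT − I) = $2,485,495.70 / $434,395.70 = 5.7217.
%ΔEPS = DCL × %ΔSales = 5.7217 × -10.1% = -57.8%.

-57.8%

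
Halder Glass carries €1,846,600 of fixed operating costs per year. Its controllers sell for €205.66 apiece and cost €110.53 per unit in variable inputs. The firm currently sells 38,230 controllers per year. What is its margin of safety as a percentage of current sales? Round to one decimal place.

Contribution margin per unit = €205.66 − €110.53 = €95.13. Break-even units = €1,846,600 ÷ €95.13 = 19,411.33; break-even revenue = 19,411.33 × €205.66 = €3,992,134.51.
Current sales = 38,230 × €205.66 = €7,862,381.80.
Margin of safety = (€7,862,381.80 − €3,992,134.51) ÷ €7,862,381.80 = 49.2%.

49.2%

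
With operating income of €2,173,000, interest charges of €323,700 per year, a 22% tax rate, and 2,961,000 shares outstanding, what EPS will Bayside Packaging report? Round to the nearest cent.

Interest = €323,700.00, so EBT = €2,173,000 − €323,700.00 = €1,849,300.00.
After tax at 22%: net income = €1,849,300.00 × 0.78 = €1,442,454.00.
EPS = €1,442,454.00 ÷ 2,961,000 = €0.49.

€0.49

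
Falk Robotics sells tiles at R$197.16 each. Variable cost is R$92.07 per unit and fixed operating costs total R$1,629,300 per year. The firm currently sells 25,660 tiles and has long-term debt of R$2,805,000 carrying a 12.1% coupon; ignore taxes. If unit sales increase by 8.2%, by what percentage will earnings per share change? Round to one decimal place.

+30.4%

Contribution at this volume is 25,660 × R$105.09 = R$2,696,609.40.
EBIT = R$2,696,609.40 − R$1,629,300 = R$1,067,309.40.
Interest = R$339,405.00, so EBIT − I = R$727,904.40.
DCL = total CM / (EBIT − I) = R$2,696,609.40 / R$727,904.40 = 3.7046.
EPS therefore changes by 3.7046 × (+8.2%) = +30.4%.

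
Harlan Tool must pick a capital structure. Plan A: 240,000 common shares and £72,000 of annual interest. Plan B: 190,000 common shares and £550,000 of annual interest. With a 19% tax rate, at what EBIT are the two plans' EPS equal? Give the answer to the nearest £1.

Set EPS_A = EPS_B: (EBIT − £72,000)(1 − 0.19) ÷ 240,000 = (EBIT − £550,000)(1 − 0.19) ÷ 190,000.
Cancelling (1 − t) and cross-multiplying: 190,000·(EBIT − 72,000) = 240,000·(EBIT − 550,000).
EBIT × (240,000 − 190,000) = 550,000 × 240,000 − 72,000 × 190,000 = 118,320,000,000, so EBIT = 118,320,000,000 ÷ 50,000 = 2,366,400.00.

£2,366,400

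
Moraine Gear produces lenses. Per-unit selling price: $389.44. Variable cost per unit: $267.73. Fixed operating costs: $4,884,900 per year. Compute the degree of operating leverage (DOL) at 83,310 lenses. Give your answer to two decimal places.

Total contribution margin = 83,310 × $121.71 = $10,139,660.10.
Operating income = contribution − fixed costs = $10,139,660.10 − $4,884,900 = $5,254,760.10.
DOL = contribution ÷ EBIT = $10,139,660.10 ÷ $5,254,760.10 = 1.9296.

1.93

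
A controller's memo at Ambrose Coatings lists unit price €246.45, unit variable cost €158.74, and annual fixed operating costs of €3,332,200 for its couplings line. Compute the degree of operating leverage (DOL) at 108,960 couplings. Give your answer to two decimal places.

At 108,960 units, contribution = 108,960 × €87.71 = €9,556,881.60.
EBIT = €9,556,881.60 − €3,332,200 = €6,224,681.60.
So DOL = total CM / EBIT = €9,556,881.60 / €6,224,681.60 = 1.5353.

1.54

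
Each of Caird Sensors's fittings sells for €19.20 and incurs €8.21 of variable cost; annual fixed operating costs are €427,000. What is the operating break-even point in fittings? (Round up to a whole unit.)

38,854 fittings

Contribution margin per unit = €19.20 − €8.21 = €10.99.
Break-even Q = €427,000 / €10.99 = 38,853.50 → 38,854 fittings.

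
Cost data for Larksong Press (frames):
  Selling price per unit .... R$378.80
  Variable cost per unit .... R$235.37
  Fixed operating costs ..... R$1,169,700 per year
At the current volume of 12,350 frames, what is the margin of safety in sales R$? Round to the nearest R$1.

Each unit contributes R$378.80 − R$235.37 = R$143.43. Break-even units = R$1,169,700 ÷ R$143.43 = 8,155.20; break-even revenue = 8,155.20 × R$378.80 = R$3,089,188.87.
Current sales = 12,350 × R$378.80 = R$4,678,180.00.
Margin of safety = R$4,678,180.00 − R$3,089,188.87 = R$1,588,991.

R$1,588,991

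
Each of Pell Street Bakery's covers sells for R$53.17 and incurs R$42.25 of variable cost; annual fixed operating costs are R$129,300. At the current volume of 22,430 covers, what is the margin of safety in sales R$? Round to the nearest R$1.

Unit CM = price − variable cost = R$53.17 − R$42.25 = R$10.92. Break-even units = R$129,300 ÷ R$10.92 = 11,840.66; break-even revenue = 11,840.66 × R$53.17 = R$629,567.86.
Current sales = 22,430 × R$53.17 = R$1,192,603.10.
Margin of safety = R$1,192,603.10 − R$629,567.86 = R$563,035.

R$563,035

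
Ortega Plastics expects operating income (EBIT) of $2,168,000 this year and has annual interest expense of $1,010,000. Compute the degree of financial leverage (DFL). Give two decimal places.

Interest = $1,010,000.00.
Degree of financial leverage = EBIT / (EBIT − interest) = $2,168,000 / $1,158,000.00 = 1.8722.

1.87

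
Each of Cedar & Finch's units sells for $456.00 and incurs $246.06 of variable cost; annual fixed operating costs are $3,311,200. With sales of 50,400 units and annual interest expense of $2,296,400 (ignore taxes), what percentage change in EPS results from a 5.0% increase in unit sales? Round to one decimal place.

At 50,400 units, contribution = 50,400 × $209.94 = $10,580,976.00.
Subtracting fixed costs: EBIT = $10,580,976.00 − $3,311,200 = $7,269,776.00.
After interest of $2,296,400.00, pre-tax earnings = $4,973,376.00.
Degree of combined leverage = contribution ÷ (EBIT − I) = $10,580,976.00 ÷ $4,973,376.00 = 2.1275.
EPS therefore changes by 2.1275 × (+5.0%) = +10.6%.

+10.6%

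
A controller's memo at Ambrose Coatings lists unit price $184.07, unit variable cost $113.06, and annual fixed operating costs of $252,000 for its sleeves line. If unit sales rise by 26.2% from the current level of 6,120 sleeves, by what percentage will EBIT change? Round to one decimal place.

Contribution at this volume is 6,120 × $71.01 = $434,581.20.
EBIT = $434,581.20 − $252,000 = $182,581.20.
Degree of operating leverage = $434,581.20 / $182,581.20 = 2.3802.
%ΔEBIT = DOL × %ΔSales = 2.3802 × +26.2% = +62.4%.

+62.4%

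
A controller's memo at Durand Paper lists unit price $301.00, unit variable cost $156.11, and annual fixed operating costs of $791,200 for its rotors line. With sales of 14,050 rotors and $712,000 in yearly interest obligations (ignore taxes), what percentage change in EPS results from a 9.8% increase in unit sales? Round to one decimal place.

+37.5%

Total contribution margin = 14,050 × $144.89 = $2,035,704.50.
Operating income = contribution − fixed costs = $2,035,704.50 − $791,200 = $1,244,504.50.
Interest = $712,000.00, so EBIT − I = $532,504.50.
Degree of combined leverage = contribution ÷ (EBIT − I) = $2,035,704.50 ÷ $532,504.50 = 3.8229.
%ΔEPS = DCL × %ΔSales = 3.8229 × +9.8% = +37.5%.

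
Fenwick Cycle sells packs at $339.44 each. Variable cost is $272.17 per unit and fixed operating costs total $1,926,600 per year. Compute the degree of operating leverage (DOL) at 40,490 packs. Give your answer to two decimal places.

At 40,490 units, contribution = 40,490 × $67.27 = $2,723,762.30.
EBIT = $2,723,762.30 − $1,926,600 = $797,162.30.
DOL = contribution ÷ EBIT = $2,723,762.30 ÷ $797,162.30 = 3.4168.

3.42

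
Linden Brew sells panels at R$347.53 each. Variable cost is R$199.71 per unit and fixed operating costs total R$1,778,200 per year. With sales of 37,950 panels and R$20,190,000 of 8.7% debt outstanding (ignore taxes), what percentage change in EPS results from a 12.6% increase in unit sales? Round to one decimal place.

+34.1%

Contribution at this volume is 37,950 × R$147.82 = R$5,609,769.00.
Subtracting fixed costs: EBIT = R$5,609,769.00 − R$1,778,200 = R$3,831,569.00.
Interest = R$1,756,530.00, so EBIT − I = R$2,075,039.00.
Degree of combined leverage = contribution ÷ (EBIT − I) = R$5,609,769.00 ÷ R$2,075,039.00 = 2.7035.
%ΔEPS = DCL × %ΔSales = 2.7035 × +12.6% = +34.1%.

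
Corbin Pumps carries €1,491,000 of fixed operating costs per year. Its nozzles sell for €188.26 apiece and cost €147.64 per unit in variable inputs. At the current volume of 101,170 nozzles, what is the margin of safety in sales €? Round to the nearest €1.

€12,135,982

Each unit contributes €188.26 − €147.64 = €40.62. Break-even units = €1,491,000 ÷ €40.62 = 36,706.06; break-even revenue = 36,706.06 × €188.26 = €6,910,282.13.
Actual sales revenue = 101,170 × €188.26 = €19,046,264.20.
Margin of safety = €19,046,264.20 − €6,910,282.13 = €12,135,982.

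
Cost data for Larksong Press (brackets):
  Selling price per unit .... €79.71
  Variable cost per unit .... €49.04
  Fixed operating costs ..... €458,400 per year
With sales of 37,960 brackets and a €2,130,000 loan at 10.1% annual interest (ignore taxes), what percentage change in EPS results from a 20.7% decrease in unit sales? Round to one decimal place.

-49.1%

Total contribution margin = 37,960 × €30.67 = €1,164,233.20.
EBIT = €1,164,233.20 − €458,400 = €705,833.20.
After interest of €215,130.00, pre-tax earnings = €490,703.20.
Degree of combined leverage = contribution ÷ (EBIT − I) = €1,164,233.20 ÷ €490,703.20 = 2.3726.
EPS therefore changes by 2.3726 × (-20.7%) = -49.1%.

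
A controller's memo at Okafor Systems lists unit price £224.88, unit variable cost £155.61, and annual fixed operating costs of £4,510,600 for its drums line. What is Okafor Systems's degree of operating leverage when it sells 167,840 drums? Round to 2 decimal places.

1.63

At 167,840 units, contribution = 167,840 × £69.27 = £11,626,276.80.
EBIT = £11,626,276.80 − £4,510,600 = £7,115,676.80.
Degree of operating leverage = £11,626,276.80 / £7,115,676.80 = 1.6339.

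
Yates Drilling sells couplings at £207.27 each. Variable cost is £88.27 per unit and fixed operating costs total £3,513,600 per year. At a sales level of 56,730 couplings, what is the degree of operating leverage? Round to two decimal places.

Contribution at this volume is 56,730 × £119.00 = £6,750,870.00.
Operating income = contribution − fixed costs = £6,750,870.00 − £3,513,600 = £3,237,270.00.
Degree of operating leverage = £6,750,870.00 / £3,237,270.00 = 2.0854.

2.09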